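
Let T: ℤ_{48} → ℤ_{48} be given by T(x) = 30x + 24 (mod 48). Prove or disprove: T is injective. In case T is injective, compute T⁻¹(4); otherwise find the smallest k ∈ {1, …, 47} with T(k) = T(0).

We have gcd(30, 48) = 6 > 1. Taking s = 0 and t = 8: T(0) = 24 and T(8) = 30·8 + 24 = 264 ≡ 24 (mod 48).
So T(0) = T(8) while 0 ≠ 8, thus T is not injective.
Since T is not injective, we find the least positive k with T(k) = T(0): this means 30k ≡ 0 (mod 48), i.e. 48 ∣ 30k. Since gcd(30, 48) = 6, dividing through by 6 this holds exactly when 8 ∣ 5k, and as gcd(5, 8) = 1, exactly when 8 ∣ k.
The smallest positive such k is 8.

8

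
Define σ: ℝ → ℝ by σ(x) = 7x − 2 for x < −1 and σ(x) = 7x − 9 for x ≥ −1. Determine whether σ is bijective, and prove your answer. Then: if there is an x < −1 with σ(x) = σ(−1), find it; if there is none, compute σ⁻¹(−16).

-2

Both pieces are strictly increasing (slopes 7 and 7), so each is injective on its own interval.
The left piece maps (−∞, −1) onto (−∞, −9); the right piece maps [−1, ∞) onto [−16, ∞).
These images overlap. In particular σ(−1) = −16 (right piece), and solving 7x − 2 = −16 on the left piece gives x = −2 < −1.
So σ(−2) = σ(−1) with −2 ≠ −1, and σ is not injective, hence not bijective. This x = −2 is the requested value below −1.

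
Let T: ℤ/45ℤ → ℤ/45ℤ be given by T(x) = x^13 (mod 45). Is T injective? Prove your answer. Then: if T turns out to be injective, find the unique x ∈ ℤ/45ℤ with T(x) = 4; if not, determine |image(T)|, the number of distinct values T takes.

35

T(0) = 0^13 = 0.
T(15): Repeated squaring mod 45: 15^1 ≡ 15, 15^2 ≡ 15² = 225 ≡ 0, 15^4 ≡ 0² = 0, 15^8 ≡ 0² = 0. Since 13 = 8 + 4 + 1, 15^13 ≡ 0·0·15: 0·0 = 0, then 0·15 = 0. So 15^13 ≡ 0 (mod 45).
So T(0) = T(15) = 0 while 0 ≠ 15, thus T is not injective.
Since T is not injective, we determine |image(T)|. Computing x^13 mod 45 for each x (by repeated squaring, reducing mod 45 at every step), the values T(0), T(1), …, T(44) are: 0, 1, 2, 18, 4, 5, 36, 7, 8, 9, 10, 11, 27, 13, 14, 0, 16, 17, 18, 19, 20, 36, 22, 23, 9, 25, 26, 27, 28, 29, 0, 31, 32, 18, 34, 35, 36, 37, 38, 9, 40, 41, 27, 43, 44.
The distinct values are {0, 1, 2, 4, 5, 7, 8, 9, 10, 11, 13, 14, 16, 17, 18, 19, 20, 22, 23, 25, 26, 27, 28, 29, 31, 32, 34, 35, 36, 37, 38, 40, 41, 43, 44}; there are 35 of them.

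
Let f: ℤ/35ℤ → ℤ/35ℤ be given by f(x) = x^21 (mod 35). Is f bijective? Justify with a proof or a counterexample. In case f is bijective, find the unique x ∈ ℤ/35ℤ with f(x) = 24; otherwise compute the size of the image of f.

f(4): Repeated squaring mod 35: 4^1 ≡ 4, 4^2 ≡ 4² = 16, 4^4 ≡ 16² = 256 ≡ 11, 4^8 ≡ 11² = 121 ≡ 16, 4^16 ≡ 16² = 256 ≡ 11. Since 21 = 16 + 4 + 1, 4^21 ≡ 11·11·4: 11·11 = 121 ≡ 16, then 16·4 = 64 ≡ 29. So 4^21 ≡ 29 (mod 35).
f(9): Repeated squaring mod 35: 9^1 ≡ 9, 9^2 ≡ 9² = 81 ≡ 11, 9^4 ≡ 11² = 121 ≡ 16, 9^8 ≡ 16² = 256 ≡ 11, 9^16 ≡ 11² = 121 ≡ 16. Since 21 = 16 + 4 + 1, 9^21 ≡ 16·16·9: 16·16 = 256 ≡ 11, then 11·9 = 99 ≡ 29. So 9^21 ≡ 29 (mod 35).
So f(4) = f(9) = 29 while 4 ≠ 9, hence f is not injective, hence not bijective.
Since f is not bijective, we determine |image(f)|. Computing x^21 mod 35 for each x (by repeated squaring, reducing mod 35 at every step), the values f(0), f(1), …, f(34) are: 0, 1, 22, 13, 29, 20, 6, 7, 8, 29, 20, 1, 27, 13, 14, 15, 1, 27, 8, 34, 20, 21, 22, 8, 34, 15, 6, 27, 28, 29, 15, 6, 22, 13, 34.
The distinct values are {0, 1, 6, 7, 8, 13, 14, 15, 20, 21, 22, 27, 28, 29, 34}; there are 15 of them.

15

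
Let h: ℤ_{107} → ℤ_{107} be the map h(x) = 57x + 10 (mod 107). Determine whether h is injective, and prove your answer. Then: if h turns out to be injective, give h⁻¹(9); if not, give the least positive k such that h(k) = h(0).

Suppose h(x_1) = h(x_2) in ℤ_{107}. Then 57x_1 + 10 ≡ 57x_2 + 10 (mod 107), so 57(x_1 − x_2) ≡ 0 (mod 107).
Since gcd(57, 107) = 1, 57 is invertible modulo 107, thus x_1 − x_2 ≡ 0 (mod 107), i.e. x_1 = x_2.
So h is injective.
We now compute 57⁻¹ mod 107 explicitly. Euclid's algorithm: 107 = 1·57 + 50, 57 = 1·50 + 7, 50 = 7·7 + 1; back-substituting gives 1 = 92·57 − 49·107, so 57⁻¹ ≡ 92 (mod 107).
Since h is injective, we compute h⁻¹(9): solve 57x + 10 ≡ 9 (mod 107), i.e. 57x ≡ 106 (mod 107).
Multiplying by 57⁻¹ = 92 gives x ≡ 92·106 = 9752 = 91·107 + 15 ≡ 15 (mod 107).
Check: h(15) = 57·15 + 10 = 865 = 8·107 + 9 ≡ 9 (mod 107).

15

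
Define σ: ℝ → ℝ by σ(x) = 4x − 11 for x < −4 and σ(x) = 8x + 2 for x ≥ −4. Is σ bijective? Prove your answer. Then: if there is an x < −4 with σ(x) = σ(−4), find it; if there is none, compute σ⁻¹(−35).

Both pieces are strictly increasing (slopes 4 and 8), so each is injective on its own interval.
The left piece maps (−∞, −4) onto (−∞, −27); the right piece maps [−4, ∞) onto [−30, ∞).
These images overlap. In particular σ(−4) = −30 (right piece), and solving 4x − 11 = −30 on the left piece gives x = −19/4 < −4.
So σ(−19/4) = σ(−4) with −19/4 ≠ −4, and σ is not injective, hence not bijective. This x = −19/4 is the requested value below −4.

-19/4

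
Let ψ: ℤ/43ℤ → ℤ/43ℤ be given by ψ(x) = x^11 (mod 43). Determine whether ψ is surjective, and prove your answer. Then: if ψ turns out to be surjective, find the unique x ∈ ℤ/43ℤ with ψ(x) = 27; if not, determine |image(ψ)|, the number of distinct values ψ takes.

2

Since 43 is prime, the nonzero elements of ℤ/43ℤ form a cyclic group of order 42.
As gcd(11, 42) = 1, raising to the 11th power is a bijection on this group: if x_1^11 ≡ x_2^11 then (x_1x_2^{−1})^11 = 1, and the only element of order dividing gcd(11, 42) = 1 is 1, so x_1 = x_2.
With ψ(0) = 0 this makes ψ injective on all of ℤ/43ℤ, hence bijective (finite equal-size domain and codomain). In particular ψ is surjective.
Since ψ is surjective, we find the preimage of 27. The inverse of x ↦ x^11 on (ℤ/43ℤ)^× is x ↦ x^23, because 11·23 = 253 = 6·42 + 1 ≡ 1 (mod 42) and x^{42} = 1 for x ≠ 0 (Fermat). So ψ⁻¹(27) = 27^23 mod 43.
Repeated squaring mod 43: 27^1 ≡ 27, 27^2 ≡ 27² = 729 ≡ 41, 27^4 ≡ 41² = 1681 ≡ 4, 27^8 ≡ 4² = 16, 27^16 ≡ 16² = 256 ≡ 41. Since 23 = 16 + 4 + 2 + 1, 27^23 ≡ 41·4·41·27: 41·4 = 164 ≡ 35, then 35·41 = 1435 ≡ 16, then 16·27 = 432 ≡ 2. So 27^23 ≡ 2 (mod 43).
Hence ψ⁻¹(27) = 2.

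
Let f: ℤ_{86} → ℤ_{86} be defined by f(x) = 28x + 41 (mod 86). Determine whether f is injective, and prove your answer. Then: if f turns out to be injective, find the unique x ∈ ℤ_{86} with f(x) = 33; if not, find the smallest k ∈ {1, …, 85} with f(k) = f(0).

43

We have gcd(28, 86) = 2 > 1. Taking a = 0 and b = 43: f(0) = 41 and f(43) = 28·43 + 41 = 1245 ≡ 41 (mod 86).
So f(0) = f(43) while 0 ≠ 43, hence f is not injective.
Since f is not injective, we find the least positive k with f(k) = f(0): this means 28k ≡ 0 (mod 86), i.e. 86 ∣ 28k. Since gcd(28, 86) = 2, dividing through by 2 this holds exactly when 43 ∣ 14k, and as gcd(14, 43) = 1, exactly when 43 ∣ k.
The smallest positive such k is 43.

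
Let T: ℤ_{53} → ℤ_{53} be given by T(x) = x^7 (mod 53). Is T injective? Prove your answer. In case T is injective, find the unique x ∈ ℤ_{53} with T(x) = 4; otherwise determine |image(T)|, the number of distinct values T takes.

Since 53 is prime, the nonzero elements of ℤ_{53} form a cyclic group of order 52.
As gcd(7, 52) = 1, raising to the 7th power is a bijection on this group: if s^7 ≡ t^7 then (st^{−1})^7 = 1, and the only element of order dividing gcd(7, 52) = 1 is 1, so s = t.
With T(0) = 0 this makes T injective on all of ℤ_{53}, hence bijective (finite equal-size domain and codomain). In particular T is injective.
Since T is injective, we find the preimage of 4. The inverse of x ↦ x^7 on (ℤ_{53})^× is x ↦ x^15, because 7·15 = 105 = 2·52 + 1 ≡ 1 (mod 52) and x^{52} = 1 for x ≠ 0 (Fermat). So T⁻¹(4) = 4^15 mod 53.
Repeated squaring mod 53: 4^1 ≡ 4, 4^2 ≡ 4² = 16, 4^4 ≡ 16² = 256 ≡ 44, 4^8 ≡ 44² = 1936 ≡ 28. Since 15 = 8 + 4 + 2 + 1, 4^15 ≡ 28·44·16·4: 28·44 = 1232 ≡ 13, then 13·16 = 208 ≡ 49, then 49·4 = 196 ≡ 37. So 4^15 ≡ 37 (mod 53).
Hence T⁻¹(4) = 37.

37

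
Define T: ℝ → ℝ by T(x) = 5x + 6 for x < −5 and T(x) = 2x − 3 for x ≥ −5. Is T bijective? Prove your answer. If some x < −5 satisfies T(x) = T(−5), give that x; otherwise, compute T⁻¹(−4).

Both pieces are strictly increasing (slopes 5 and 2), so each is injective on its own interval.
The left piece maps (−∞, −5) onto (−∞, −19); the right piece maps [−5, ∞) onto [−13, ∞).
The images leave a gap (−19 has no preimage), so T is not surjective, hence not bijective.
Because the two images are disjoint, no x < −5 has T(x) = T(−5), so we compute T⁻¹(−4): −4 lies in [−13, ∞), so solve 2x − 3 = −4: x = (−4 + 3)/2 = −1/2.

-1/2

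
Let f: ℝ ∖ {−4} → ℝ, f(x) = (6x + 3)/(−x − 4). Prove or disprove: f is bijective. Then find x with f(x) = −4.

If f(x) = −6, cross-multiplying gives −1(6x + 3) = 6(−x − 4), which simplifies to −3 = −24 — false.  So −6 has no preimage and f is not surjective.
Thus f is not bijective.
Solving f(x) = −4: cross-multiplying gives 6x + 3 = −4(−x − 4), which rearranges to 2x = 13, so x = 13/2.

13/2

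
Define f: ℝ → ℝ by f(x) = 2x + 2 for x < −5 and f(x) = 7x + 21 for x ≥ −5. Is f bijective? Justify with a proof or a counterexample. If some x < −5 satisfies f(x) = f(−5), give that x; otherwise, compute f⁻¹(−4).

-8

Both pieces are strictly increasing (slopes 2 and 7), so each is injective on its own interval.
The left piece maps (−∞, −5) onto (−∞, −8); the right piece maps [−5, ∞) onto [−14, ∞).
These images overlap. In particular f(−5) = −14 (right piece), and solving 2x + 2 = −14 on the left piece gives x = −8 < −5.
So f(−8) = f(−5) with −8 ≠ −5, and f is not injective, hence not bijective. This x = −8 is the requested value below −5.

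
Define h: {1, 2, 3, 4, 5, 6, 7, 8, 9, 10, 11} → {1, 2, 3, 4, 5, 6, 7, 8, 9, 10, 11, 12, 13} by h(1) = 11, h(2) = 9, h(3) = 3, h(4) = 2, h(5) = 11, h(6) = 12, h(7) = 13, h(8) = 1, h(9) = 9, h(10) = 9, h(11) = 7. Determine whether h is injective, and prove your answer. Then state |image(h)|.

8

h(1) = 11 = h(5) with 1 ≠ 5, so h is not injective.
The image of h is {1, 2, 3, 7, 9, 11, 12, 13}, which has 8 elements.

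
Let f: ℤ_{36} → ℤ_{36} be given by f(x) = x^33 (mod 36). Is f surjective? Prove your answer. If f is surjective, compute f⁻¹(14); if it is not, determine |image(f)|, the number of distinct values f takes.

f(0) = 0^33 = 0.
f(6): Repeated squaring mod 36: 6^1 ≡ 6, 6^2 ≡ 6² = 36 ≡ 0, 6^4 ≡ 0² = 0, 6^8 ≡ 0² = 0, 6^16 ≡ 0² = 0, 6^32 ≡ 0² = 0. Since 33 = 32 + 1, 6^33 ≡ 0·6: 0·6 = 0. So 6^33 ≡ 0 (mod 36).
So f(0) = f(6) = 0 while 0 ≠ 6, thus f is not injective.
A non-injective map from the 36-element set ℤ_{36} to itself takes at most 35 distinct values, so it cannot be surjective. Therefore f is not surjective.
Since f is not surjective, we determine |image(f)|. Computing x^33 mod 36 for each x (by repeated squaring, reducing mod 36 at every step), the values f(0), f(1), …, f(35) are: 0, 1, 8, 27, 28, 17, 0, 19, 8, 9, 28, 35, 0, 1, 8, 27, 28, 17, 0, 19, 8, 9, 28, 35, 0, 1, 8, 27, 28, 17, 0, 19, 8, 9, 28, 35.
The distinct values are {0, 1, 8, 9, 17, 19, 27, 28, 35}; there are 9 of them.

9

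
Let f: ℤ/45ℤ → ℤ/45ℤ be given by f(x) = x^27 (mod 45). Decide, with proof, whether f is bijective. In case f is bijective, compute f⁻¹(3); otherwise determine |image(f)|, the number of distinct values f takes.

15

f(0) = 0^27 = 0.
f(15): Repeated squaring mod 45: 15^1 ≡ 15, 15^2 ≡ 15² = 225 ≡ 0, 15^4 ≡ 0² = 0, 15^8 ≡ 0² = 0, 15^16 ≡ 0² = 0. Since 27 = 16 + 8 + 2 + 1, 15^27 ≡ 0·0·0·15: 0·0 = 0, then 0·0 = 0, then 0·15 = 0. So 15^27 ≡ 0 (mod 45).
So f(0) = f(15) = 0 while 0 ≠ 15, thus f is not injective, hence not bijective.
Since f is not bijective, we determine |image(f)|. Computing x^27 mod 45 for each x (by repeated squaring, reducing mod 45 at every step), the values f(0), f(1), …, f(44) are: 0, 1, 8, 27, 19, 35, 36, 28, 17, 9, 10, 26, 18, 37, 44, 0, 1, 8, 27, 19, 35, 36, 28, 17, 9, 10, 26, 18, 37, 44, 0, 1, 8, 27, 19, 35, 36, 28, 17, 9, 10, 26, 18, 37, 44.
The distinct values are {0, 1, 8, 9, 10, 17, 18, 19, 26, 27, 28, 35, 36, 37, 44}; there are 15 of them.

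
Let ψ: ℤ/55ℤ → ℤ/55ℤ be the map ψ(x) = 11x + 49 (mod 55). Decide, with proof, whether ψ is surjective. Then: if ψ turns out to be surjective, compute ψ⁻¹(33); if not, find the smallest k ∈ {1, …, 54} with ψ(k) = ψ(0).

5

By definition, surjectivity means every element of the codomain has a preimage under ψ.
Since gcd(11, 55) = 11, we have 11x ≡ 0 (mod 11) for all x, so ψ(x) ≡ 5 (mod 11).
But 0 ≢ 5 (mod 11), so 0 ∈ ℤ/55ℤ has no preimage. Hence ψ is not surjective.
Since ψ is not surjective, we find the least positive k with ψ(k) = ψ(0): this means 11k ≡ 0 (mod 55), i.e. 55 ∣ 11k. Since gcd(11, 55) = 11, dividing through by 11 this holds exactly when 5 ∣ k.
The smallest positive such k is 5.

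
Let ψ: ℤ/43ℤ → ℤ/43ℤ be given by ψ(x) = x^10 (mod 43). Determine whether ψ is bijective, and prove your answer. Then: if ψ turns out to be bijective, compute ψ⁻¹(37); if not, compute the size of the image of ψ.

ψ(21): Repeated squaring mod 43: 21^1 ≡ 21, 21^2 ≡ 21² = 441 ≡ 11, 21^4 ≡ 11² = 121 ≡ 35, 21^8 ≡ 35² = 1225 ≡ 21. Since 10 = 8 + 2, 21^10 ≡ 21·11: 21·11 = 231 ≡ 16. So 21^10 ≡ 16 (mod 43).
ψ(22): Repeated squaring mod 43: 22^1 ≡ 22, 22^2 ≡ 22² = 484 ≡ 11, 22^4 ≡ 11² = 121 ≡ 35, 22^8 ≡ 35² = 1225 ≡ 21. Since 10 = 8 + 2, 22^10 ≡ 21·11: 21·11 = 231 ≡ 16. So 22^10 ≡ 16 (mod 43).
So ψ(21) = ψ(22) = 16 while 21 ≠ 22, hence ψ is not injective, hence not bijective.
Since ψ is not bijective, we determine |image(ψ)|. Computing x^10 mod 43 for each x (by repeated squaring, reducing mod 43 at every step), the values ψ(0), ψ(1), …, ψ(42) are: 0, 1, 35, 10, 21, 24, 6, 36, 4, 14, 23, 41, 38, 15, 13, 25, 11, 9, 17, 40, 31, 16, 16, 31, 40, 17, 9, 11, 25, 13, 15, 38, 41, 23, 14, 4, 36, 6, 24, 21, 10, 35, 1.
The distinct values are {0, 1, 4, 6, 9, 10, 11, 13, 14, 15, 16, 17, 21, 23, 24, 25, 31, 35, 36, 38, 40, 41}; there are 22 of them.

22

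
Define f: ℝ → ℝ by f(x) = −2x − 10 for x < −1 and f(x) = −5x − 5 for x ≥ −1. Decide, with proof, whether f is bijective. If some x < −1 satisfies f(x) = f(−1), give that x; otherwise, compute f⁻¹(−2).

Both pieces are strictly decreasing (slopes −2 and −5), so each is injective on its own interval.
The left piece maps (−∞, −1) onto (−8, ∞); the right piece maps [−1, ∞) onto (−∞, 0].
These images overlap. In particular f(−1) = 0 (right piece), and solving −2x − 10 = 0 on the left piece gives x = −5 < −1.
So f(−5) = f(−1) with −5 ≠ −1, and f is not injective, hence not bijective. This x = −5 is the requested value below −1.

-5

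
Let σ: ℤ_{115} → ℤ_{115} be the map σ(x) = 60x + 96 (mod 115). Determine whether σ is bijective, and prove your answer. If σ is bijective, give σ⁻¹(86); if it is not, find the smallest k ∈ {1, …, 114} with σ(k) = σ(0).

23

Recall: σ is injective when σ(a) = σ(b) forces a = b.
We have gcd(60, 115) = 5 > 1. Taking a = 0 and b = 23: σ(0) = 96 and σ(23) = 60·23 + 96 = 1476 ≡ 96 (mod 115).
So σ(0) = σ(23) while 0 ≠ 23, thus σ is not injective, hence not bijective.
Since σ is not bijective, we find the least positive k with σ(k) = σ(0): this means 60k ≡ 0 (mod 115), i.e. 115 ∣ 60k. Since gcd(60, 115) = 5, dividing through by 5 this holds exactly when 23 ∣ 12k, and as gcd(12, 23) = 1, exactly when 23 ∣ k.
The smallest positive such k is 23.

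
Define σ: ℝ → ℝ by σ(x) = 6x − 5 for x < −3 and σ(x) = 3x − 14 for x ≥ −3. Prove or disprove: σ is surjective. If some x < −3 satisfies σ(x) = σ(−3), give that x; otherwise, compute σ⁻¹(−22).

-8/3

Both pieces are strictly increasing (slopes 6 and 3), so each is injective on its own interval.
The left piece maps (−∞, −3) onto (−∞, −23); the right piece maps [−3, ∞) onto [−23, ∞).
These images together cover ℝ, so σ is surjective.
Because the two images are disjoint, no x < −3 has σ(x) = σ(−3), so we compute σ⁻¹(−22): −22 lies in [−23, ∞), so solve 3x − 14 = −22: x = (−22 + 14)/3 = −8/3.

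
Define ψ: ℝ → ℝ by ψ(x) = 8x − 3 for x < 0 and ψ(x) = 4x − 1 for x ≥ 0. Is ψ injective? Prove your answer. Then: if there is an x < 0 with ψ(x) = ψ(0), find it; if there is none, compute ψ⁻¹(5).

3/2

Both pieces are strictly increasing (slopes 8 and 4), so each is injective on its own interval.
The left piece maps (−∞, 0) onto (−∞, −3); the right piece maps [0, ∞) onto [−1, ∞).
These images are disjoint, so no value is attained by both pieces. Hence ψ is injective.
Because the two images are disjoint, no x < 0 has ψ(x) = ψ(0), so we compute ψ⁻¹(5): 5 lies in [−1, ∞), so solve 4x − 1 = 5: x = (5 + 1)/4 = 3/2.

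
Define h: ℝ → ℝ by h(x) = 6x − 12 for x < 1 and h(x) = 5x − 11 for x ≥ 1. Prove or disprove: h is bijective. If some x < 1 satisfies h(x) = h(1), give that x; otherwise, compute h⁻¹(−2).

Both pieces are strictly increasing (slopes 6 and 5), so each is injective on its own interval.
The left piece maps (−∞, 1) onto (−∞, −6); the right piece maps [1, ∞) onto [−6, ∞).
Since −6 = −6, the images partition ℝ: h is injective and surjective, hence bijective.
Because the two images are disjoint, no x < 1 has h(x) = h(1), so we compute h⁻¹(−2): −2 lies in [−6, ∞), so solve 5x − 11 = −2: x = (−2 + 11)/5 = 9/5.

9/5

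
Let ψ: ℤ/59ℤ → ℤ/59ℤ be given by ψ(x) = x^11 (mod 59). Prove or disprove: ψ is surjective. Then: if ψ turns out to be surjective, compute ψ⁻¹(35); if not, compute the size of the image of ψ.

Since 59 is prime, the nonzero elements of ℤ/59ℤ form a cyclic group of order 58.
As gcd(11, 58) = 1, raising to the 11th power is a bijection on this group: if s^11 ≡ t^11 then (st^{−1})^11 = 1, and the only element of order dividing gcd(11, 58) = 1 is 1, so s = t.
With ψ(0) = 0 this makes ψ injective on all of ℤ/59ℤ, hence bijective (finite equal-size domain and codomain). In particular ψ is surjective.
Since ψ is surjective, we find the preimage of 35. The inverse of x ↦ x^11 on (ℤ/59ℤ)^× is x ↦ x^37, because 11·37 = 407 = 7·58 + 1 ≡ 1 (mod 58) and x^{58} = 1 for x ≠ 0 (Fermat). So ψ⁻¹(35) = 35^37 mod 59.
Repeated squaring mod 59: 35^1 ≡ 35, 35^2 ≡ 35² = 1225 ≡ 45, 35^4 ≡ 45² = 2025 ≡ 19, 35^8 ≡ 19² = 361 ≡ 7, 35^16 ≡ 7² = 49, 35^32 ≡ 49² = 2401 ≡ 41. Since 37 = 32 + 4 + 1, 35^37 ≡ 41·19·35: 41·19 = 779 ≡ 12, then 12·35 = 420 ≡ 7. So 35^37 ≡ 7 (mod 59).
Hence ψ⁻¹(35) = 7.

7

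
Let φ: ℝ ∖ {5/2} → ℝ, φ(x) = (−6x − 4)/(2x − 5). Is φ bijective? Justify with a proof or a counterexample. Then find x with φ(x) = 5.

If φ(x) = −3, cross-multiplying gives 2(−6x − 4) = −6(2x − 5), which simplifies to −8 = 30 — false.  So −3 has no preimage and φ is not surjective.
So φ is not bijective.
Solving φ(x) = 5: cross-multiplying gives −6x − 4 = 5(2x − 5), which rearranges to −16x = −21, so x = 21/16.

21/16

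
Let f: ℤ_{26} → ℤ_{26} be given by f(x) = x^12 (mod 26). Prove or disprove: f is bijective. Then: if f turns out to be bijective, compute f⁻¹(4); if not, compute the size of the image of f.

f(1) = 1^12 = 1.
f(3): Repeated squaring mod 26: 3^1 ≡ 3, 3^2 ≡ 3² = 9, 3^4 ≡ 9² = 81 ≡ 3, 3^8 ≡ 3² = 9. Since 12 = 8 + 4, 3^12 ≡ 9·3: 9·3 = 27 ≡ 1. So 3^12 ≡ 1 (mod 26).
So f(1) = f(3) = 1 while 1 ≠ 3, thus f is not injective, hence not bijective.
Since f is not bijective, we determine |image(f)|. Computing x^12 mod 26 for each x (by repeated squaring, reducing mod 26 at every step), the values f(0), f(1), …, f(25) are: 0, 1, 14, 1, 14, 1, 14, 1, 14, 1, 14, 1, 14, 13, 14, 1, 14, 1, 14, 1, 14, 1, 14, 1, 14, 1.
The distinct values are {0, 1, 13, 14}; there are 4 of them.

4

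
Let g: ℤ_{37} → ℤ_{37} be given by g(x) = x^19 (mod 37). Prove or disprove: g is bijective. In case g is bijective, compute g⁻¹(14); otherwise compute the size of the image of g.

Since 37 is prime, the nonzero elements of ℤ_{37} form a cyclic group of order 36.
As gcd(19, 36) = 1, raising to the 19th power is a bijection on this group: if u^19 ≡ v^19 then (uv^{−1})^19 = 1, and the only element of order dividing gcd(19, 36) = 1 is 1, so u = v.
With g(0) = 0 this makes g injective on all of ℤ_{37}, hence bijective (finite equal-size domain and codomain). In particular g is bijective.
Since g is bijective, we find the preimage of 14. The inverse of x ↦ x^19 on (ℤ_{37})^× is x ↦ x^19, because 19·19 = 361 = 10·36 + 1 ≡ 1 (mod 36) and x^{36} = 1 for x ≠ 0 (Fermat). So g⁻¹(14) = 14^19 mod 37.
Repeated squaring mod 37: 14^1 ≡ 14, 14^2 ≡ 14² = 196 ≡ 11, 14^4 ≡ 11² = 121 ≡ 10, 14^8 ≡ 10² = 100 ≡ 26, 14^16 ≡ 26² = 676 ≡ 10. Since 19 = 16 + 2 + 1, 14^19 ≡ 10·11·14: 10·11 = 110 ≡ 36, then 36·14 = 504 ≡ 23. So 14^19 ≡ 23 (mod 37).
Hence g⁻¹(14) = 23.

23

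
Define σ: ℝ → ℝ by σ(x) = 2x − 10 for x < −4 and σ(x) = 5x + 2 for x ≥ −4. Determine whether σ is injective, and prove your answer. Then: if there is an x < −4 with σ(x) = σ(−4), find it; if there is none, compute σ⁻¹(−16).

Both pieces are strictly increasing (slopes 2 and 5), so each is injective on its own interval.
The left piece maps (−∞, −4) onto (−∞, −18); the right piece maps [−4, ∞) onto [−18, ∞).
These images are disjoint, so no value is attained by both pieces. Hence σ is injective.
Because the two images are disjoint, no x < −4 has σ(x) = σ(−4), so we compute σ⁻¹(−16): −16 lies in [−18, ∞), so solve 5x + 2 = −16: x = (−16 − 2)/5 = −18/5.

-18/5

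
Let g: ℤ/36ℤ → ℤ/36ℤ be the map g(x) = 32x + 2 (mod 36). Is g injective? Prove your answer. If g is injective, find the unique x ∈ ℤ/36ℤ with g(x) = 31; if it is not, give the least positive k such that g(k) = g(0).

We have gcd(32, 36) = 4 > 1. Taking u = 0 and v = 9: g(0) = 2 and g(9) = 32·9 + 2 = 290 ≡ 2 (mod 36).
So g(0) = g(9) while 0 ≠ 9, hence g is not injective.
Since g is not injective, we find the least positive k with g(k) = g(0): this means 32k ≡ 0 (mod 36), i.e. 36 ∣ 32k. Since gcd(32, 36) = 4, dividing through by 4 this holds exactly when 9 ∣ 8k, and as gcd(8, 9) = 1, exactly when 9 ∣ k.
The smallest positive such k is 9.

9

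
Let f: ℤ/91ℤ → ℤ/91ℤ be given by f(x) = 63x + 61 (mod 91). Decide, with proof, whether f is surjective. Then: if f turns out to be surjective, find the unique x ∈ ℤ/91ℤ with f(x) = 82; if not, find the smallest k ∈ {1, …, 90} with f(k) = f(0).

13

Recall that surjectivity means every element of the codomain has a preimage under f.
Since gcd(63, 91) = 7, we have 63x ≡ 0 (mod 7) for all x, so f(x) ≡ 5 (mod 7).
But 0 ≢ 5 (mod 7), so 0 ∈ ℤ/91ℤ has no preimage. Hence f is not surjective.
Since f is not surjective, we find the least positive k with f(k) = f(0): this means 63k ≡ 0 (mod 91), i.e. 91 ∣ 63k. Since gcd(63, 91) = 7, dividing through by 7 this holds exactly when 13 ∣ 9k, and as gcd(9, 13) = 1, exactly when 13 ∣ k.
The smallest positive such k is 13.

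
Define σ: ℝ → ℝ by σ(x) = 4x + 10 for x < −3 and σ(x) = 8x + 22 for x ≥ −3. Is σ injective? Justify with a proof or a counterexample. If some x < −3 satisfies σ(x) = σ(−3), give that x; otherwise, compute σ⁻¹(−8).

-9/2

Both pieces are strictly increasing (slopes 4 and 8), so each is injective on its own interval.
The left piece maps (−∞, −3) onto (−∞, −2); the right piece maps [−3, ∞) onto [−2, ∞).
These images are disjoint, so no value is attained by both pieces. Thus σ is injective.
Because the two images are disjoint, no x < −3 has σ(x) = σ(−3), so we compute σ⁻¹(−8): −8 lies in (−∞, −2), so solve 4x + 10 = −8: x = (−8 − 10)/4 = −9/2.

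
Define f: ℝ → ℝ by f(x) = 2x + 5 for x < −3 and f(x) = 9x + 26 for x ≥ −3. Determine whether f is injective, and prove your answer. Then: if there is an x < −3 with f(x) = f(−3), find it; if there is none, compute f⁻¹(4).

-22/9

Both pieces are strictly increasing (slopes 2 and 9), so each is injective on its own interval.
The left piece maps (−∞, −3) onto (−∞, −1); the right piece maps [−3, ∞) onto [−1, ∞).
These images are disjoint, so no value is attained by both pieces. Hence f is injective.
Because the two images are disjoint, no x < −3 has f(x) = f(−3), so we compute f⁻¹(4): 4 lies in [−1, ∞), so solve 9x + 26 = 4: x = (4 − 26)/9 = −22/9.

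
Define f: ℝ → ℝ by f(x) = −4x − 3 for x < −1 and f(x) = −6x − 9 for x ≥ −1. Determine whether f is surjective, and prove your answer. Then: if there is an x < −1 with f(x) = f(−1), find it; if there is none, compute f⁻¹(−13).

2/3

Both pieces are strictly decreasing (slopes −4 and −6), so each is injective on its own interval.
The left piece maps (−∞, −1) onto (1, ∞); the right piece maps [−1, ∞) onto (−∞, −3].
The union (1, ∞) ∪ (−∞, −3] omits the interval between 1 and −3; in particular 1 has no preimage. So f is not surjective.
Because the two images are disjoint, no x < −1 has f(x) = f(−1), so we compute f⁻¹(−13): −13 lies in (−∞, −3], so solve −6x − 9 = −13: x = (−13 + 9)/(−6) = 2/3.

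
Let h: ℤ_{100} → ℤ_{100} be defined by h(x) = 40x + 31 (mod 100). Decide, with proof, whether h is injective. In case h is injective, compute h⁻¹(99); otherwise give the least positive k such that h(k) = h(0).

5

Recall: h is injective when h(s) = h(t) forces s = t.
We have gcd(40, 100) = 20 > 1. Taking s = 0 and t = 5: h(0) = 31 and h(5) = 40·5 + 31 = 231 ≡ 31 (mod 100).
So h(0) = h(5) while 0 ≠ 5, hence h is not injective.
Since h is not injective, we find the least positive k with h(k) = h(0): this means 40k ≡ 0 (mod 100), i.e. 100 ∣ 40k. Since gcd(40, 100) = 20, dividing through by 20 this holds exactly when 5 ∣ 2k, and as gcd(2, 5) = 1, exactly when 5 ∣ k.
The smallest positive such k is 5.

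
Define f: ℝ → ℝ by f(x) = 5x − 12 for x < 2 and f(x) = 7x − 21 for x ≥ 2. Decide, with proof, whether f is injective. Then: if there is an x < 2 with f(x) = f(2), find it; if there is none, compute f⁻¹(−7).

Both pieces are strictly increasing (slopes 5 and 7), so each is injective on its own interval.
The left piece maps (−∞, 2) onto (−∞, −2); the right piece maps [2, ∞) onto [−7, ∞).
These images overlap. In particular f(2) = −7 (right piece), and solving 5x − 12 = −7 on the left piece gives x = 1 < 2.
So f(1) = f(2) with 1 ≠ 2, and f is not injective. This x = 1 is the requested value below 2.

1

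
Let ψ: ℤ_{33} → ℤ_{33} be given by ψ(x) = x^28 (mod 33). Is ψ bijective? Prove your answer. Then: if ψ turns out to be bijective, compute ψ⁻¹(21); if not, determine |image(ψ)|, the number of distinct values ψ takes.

ψ(4): Repeated squaring mod 33: 4^1 ≡ 4, 4^2 ≡ 4² = 16, 4^4 ≡ 16² = 256 ≡ 25, 4^8 ≡ 25² = 625 ≡ 31, 4^16 ≡ 31² = 961 ≡ 4. Since 28 = 16 + 8 + 4, 4^28 ≡ 4·31·25: 4·31 = 124 ≡ 25, then 25·25 = 625 ≡ 31. So 4^28 ≡ 31 (mod 33).
ψ(7): Repeated squaring mod 33: 7^1 ≡ 7, 7^2 ≡ 7² = 49 ≡ 16, 7^4 ≡ 16² = 256 ≡ 25, 7^8 ≡ 25² = 625 ≡ 31, 7^16 ≡ 31² = 961 ≡ 4. Since 28 = 16 + 8 + 4, 7^28 ≡ 4·31·25: 4·31 = 124 ≡ 25, then 25·25 = 625 ≡ 31. So 7^28 ≡ 31 (mod 33).
So ψ(4) = ψ(7) = 31 while 4 ≠ 7, hence ψ is not injective, hence not bijective.
Since ψ is not bijective, we determine |image(ψ)|. Computing x^28 mod 33 for each x (by repeated squaring, reducing mod 33 at every step), the values ψ(0), ψ(1), …, ψ(32) are: 0, 1, 25, 27, 31, 4, 15, 31, 16, 3, 1, 22, 12, 25, 16, 9, 4, 4, 9, 16, 25, 12, 22, 1, 3, 16, 31, 15, 4, 31, 27, 25, 1.
The distinct values are {0, 1, 3, 4, 9, 12, 15, 16, 22, 25, 27, 31}; there are 12 of them.

12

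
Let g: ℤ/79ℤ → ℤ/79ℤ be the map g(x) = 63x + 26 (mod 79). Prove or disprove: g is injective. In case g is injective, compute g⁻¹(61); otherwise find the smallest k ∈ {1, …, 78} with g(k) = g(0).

If g(u) = g(v), then 63u ≡ 63v (mod 79). Because gcd(63, 79) = 1, we may cancel 63 to get u ≡ v (mod 79).
Thus g is injective.
We now compute 63⁻¹ mod 79 explicitly. Euclid's algorithm: 79 = 1·63 + 16, 63 = 3·16 + 15, 16 = 1·15 + 1; back-substituting gives 1 = 74·63 − 59·79, so 63⁻¹ ≡ 74 (mod 79).
Since g is injective, we compute g⁻¹(61): solve 63x + 26 ≡ 61 (mod 79), i.e. 63x ≡ 35 (mod 79).
Multiplying by 63⁻¹ = 74 gives x ≡ 74·35 = 2590 = 32·79 + 62 ≡ 62 (mod 79).
Check: g(62) = 63·62 + 26 = 3932 = 49·79 + 61 ≡ 61 (mod 79).

62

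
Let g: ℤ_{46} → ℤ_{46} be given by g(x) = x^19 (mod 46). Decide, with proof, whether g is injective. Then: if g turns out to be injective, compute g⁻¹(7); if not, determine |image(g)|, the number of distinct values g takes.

5

Computing x^19 mod 46 for each x (by repeated squaring, reducing mod 46 at every step), the values g(0), g(1), …, g(45) are: 0, 1, 26, 29, 32, 7, 18, 11, 4, 13, 44, 15, 8, 25, 10, 19, 12, 5, 16, 37, 40, 43, 22, 23, 24, 3, 6, 9, 30, 41, 34, 27, 36, 21, 38, 31, 2, 33, 42, 35, 28, 39, 14, 17, 20, 45.
Every element of ℤ_{46} appears exactly once in this list, so g is a bijection, and in particular injective.
Since g is injective, we read off the preimage of 7 from the same table: g(5) = 7, so g⁻¹(7) = 5.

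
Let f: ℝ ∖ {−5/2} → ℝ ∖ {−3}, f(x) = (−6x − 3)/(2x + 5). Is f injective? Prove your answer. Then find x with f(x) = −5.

Suppose f(s) = f(t). Cross-multiplying: (−6s − 3)(2t + 5) = (−6t − 3)(2s + 5).
Expanding both sides and cancelling the symmetric terms leaves −24·(s − t) = 0. Since −24 ≠ 0, s = t. Therefore f is injective.
Solving f(x) = −5: cross-multiplying gives −6x − 3 = −5(2x + 5), which rearranges to 4x = −22, so x = −11/2.

-11/2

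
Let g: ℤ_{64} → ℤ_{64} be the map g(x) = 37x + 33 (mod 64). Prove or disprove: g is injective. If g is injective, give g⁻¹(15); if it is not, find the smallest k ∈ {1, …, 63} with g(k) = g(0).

22

Suppose g(u) = g(v) in ℤ_{64}. Then 37u + 33 ≡ 37v + 33 (mod 64), thus 37(u − v) ≡ 0 (mod 64).
Since gcd(37, 64) = 1, 37 is invertible modulo 64, thus u − v ≡ 0 (mod 64), i.e. u = v.
Therefore g is injective.
We now compute 37⁻¹ mod 64 explicitly. Euclid's algorithm: 64 = 1·37 + 27, 37 = 1·27 + 10, 27 = 2·10 + 7, 10 = 1·7 + 3, 7 = 2·3 + 1; back-substituting gives 1 = 45·37 − 26·64, so 37⁻¹ ≡ 45 (mod 64).
Since g is injective, we find g⁻¹(15): we need 37x ≡ 15 − 33 ≡ 46 (mod 64). Using 37⁻¹ = 45: x ≡ 45·46 = 2070 = 32·64 + 22, so x = 22.
Check: g(22) = 37·22 + 33 = 847 = 13·64 + 15 ≡ 15 (mod 64).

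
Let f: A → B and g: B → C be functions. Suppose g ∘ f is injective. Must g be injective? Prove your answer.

No. Take A = {1}, B = {1, 2, 3, 4}, C = {1, 2, 3, 4}, f(a) = a for each a ∈ A, and g(b) = 3 if b ∈ {3, 4} else g(b) = b.
Then g ∘ f = f is injective (A ⊂ B and f is the inclusion), but g(3) = g(4) = 3 with 3 ≠ 4, so g is not injective.

not injective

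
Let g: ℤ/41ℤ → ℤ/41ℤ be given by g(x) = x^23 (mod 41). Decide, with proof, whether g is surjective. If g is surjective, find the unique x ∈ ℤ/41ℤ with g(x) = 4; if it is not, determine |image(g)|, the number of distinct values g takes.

25

Since 41 is prime, the nonzero elements of ℤ/41ℤ form a cyclic group of order 40.
As gcd(23, 40) = 1, raising to the 23rd power is a bijection on this group: if a^23 ≡ b^23 then (ab^{−1})^23 = 1, and the only element of order dividing gcd(23, 40) = 1 is 1, so a = b.
With g(0) = 0 this makes g injective on all of ℤ/41ℤ, hence bijective (finite equal-size domain and codomain). In particular g is surjective.
Since g is surjective, we find the preimage of 4. The inverse of x ↦ x^23 on (ℤ/41ℤ)^× is x ↦ x^7, because 23·7 = 161 = 4·40 + 1 ≡ 1 (mod 40) and x^{40} = 1 for x ≠ 0 (Fermat). So g⁻¹(4) = 4^7 mod 41.
Repeated squaring mod 41: 4^1 ≡ 4, 4^2 ≡ 4² = 16, 4^4 ≡ 16² = 256 ≡ 10. Since 7 = 4 + 2 + 1, 4^7 ≡ 10·16·4: 10·16 = 160 ≡ 37, then 37·4 = 148 ≡ 25. So 4^7 ≡ 25 (mod 41).
Hence g⁻¹(4) = 25.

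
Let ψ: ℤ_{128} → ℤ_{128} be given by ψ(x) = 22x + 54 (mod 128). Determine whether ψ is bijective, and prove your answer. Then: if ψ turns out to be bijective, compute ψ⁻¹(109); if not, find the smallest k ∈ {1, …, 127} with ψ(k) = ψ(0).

By definition, injectivity means: for all s, t in the domain, ψ(s) = ψ(t) implies s = t.
We have gcd(22, 128) = 2 > 1. Taking s = 0 and t = 64: ψ(0) = 54 and ψ(64) = 22·64 + 54 = 1462 ≡ 54 (mod 128).
So ψ(0) = ψ(64) while 0 ≠ 64, so ψ is not injective, hence not bijective.
Since ψ is not bijective, we find the least positive k with ψ(k) = ψ(0): this means 22k ≡ 0 (mod 128), i.e. 128 ∣ 22k. Since gcd(22, 128) = 2, dividing through by 2 this holds exactly when 64 ∣ 11k, and as gcd(11, 64) = 1, exactly when 64 ∣ k.
The smallest positive such k is 64.

64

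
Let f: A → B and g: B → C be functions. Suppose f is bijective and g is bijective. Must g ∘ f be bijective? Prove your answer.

bijective

Injectivity: if g(f(u)) = g(f(v)) then f(u) = f(v) (g injective) so u = v (f injective).
Surjectivity: for c ∈ C pick b with g(b) = c, then a with f(a) = b; then (g ∘ f)(a) = c.
So g ∘ f is bijective.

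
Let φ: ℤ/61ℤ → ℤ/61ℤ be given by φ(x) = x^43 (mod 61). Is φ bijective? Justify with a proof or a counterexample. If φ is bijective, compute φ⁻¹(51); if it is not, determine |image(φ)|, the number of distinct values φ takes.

Since 61 is prime, the nonzero elements of ℤ/61ℤ form a cyclic group of order 60.
As gcd(43, 60) = 1, raising to the 43rd power is a bijection on this group: if u^43 ≡ v^43 then (uv^{−1})^43 = 1, and the only element of order dividing gcd(43, 60) = 1 is 1, so u = v.
With φ(0) = 0 this makes φ injective on all of ℤ/61ℤ, hence bijective (finite equal-size domain and codomain). In particular φ is bijective.
Since φ is bijective, we find the preimage of 51. The inverse of x ↦ x^43 on (ℤ/61ℤ)^× is x ↦ x^7, because 43·7 = 301 = 5·60 + 1 ≡ 1 (mod 60) and x^{60} = 1 for x ≠ 0 (Fermat). So φ⁻¹(51) = 51^7 mod 61.
Repeated squaring mod 61: 51^1 ≡ 51, 51^2 ≡ 51² = 2601 ≡ 39, 51^4 ≡ 39² = 1521 ≡ 57. Since 7 = 4 + 2 + 1, 51^7 ≡ 57·39·51: 57·39 = 2223 ≡ 27, then 27·51 = 1377 ≡ 35. So 51^7 ≡ 35 (mod 61).
Hence φ⁻¹(51) = 35.

35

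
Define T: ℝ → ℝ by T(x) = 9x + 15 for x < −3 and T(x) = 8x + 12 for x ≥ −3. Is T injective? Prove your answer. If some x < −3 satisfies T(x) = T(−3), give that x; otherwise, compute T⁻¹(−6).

Both pieces are strictly increasing (slopes 9 and 8), so each is injective on its own interval.
The left piece maps (−∞, −3) onto (−∞, −12); the right piece maps [−3, ∞) onto [−12, ∞).
These images are disjoint, so no value is attained by both pieces. Hence T is injective.
Because the two images are disjoint, no x < −3 has T(x) = T(−3), so we compute T⁻¹(−6): −6 lies in [−12, ∞), so solve 8x + 12 = −6: x = (−6 − 12)/8 = −9/4.

-9/4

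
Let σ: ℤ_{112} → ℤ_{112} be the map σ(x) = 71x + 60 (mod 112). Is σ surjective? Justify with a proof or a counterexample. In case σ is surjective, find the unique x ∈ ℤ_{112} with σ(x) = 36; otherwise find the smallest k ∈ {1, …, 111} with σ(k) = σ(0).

88

Since gcd(71, 112) = 1, 71 is invertible modulo 112. Euclid's algorithm: 112 = 1·71 + 41, 71 = 1·41 + 30, 41 = 1·30 + 11, 30 = 2·11 + 8, 11 = 1·8 + 3, 8 = 2·3 + 2, 3 = 1·2 + 1; back-substituting gives 1 = 71·71 − 45·112, so 71⁻¹ ≡ 71 (mod 112).
For any y ∈ ℤ_{112}, x = 71(y − 60) mod 112 satisfies σ(x) = 71·71(y − 60) + 60 ≡ y (since 71·71 ≡ 1 mod 112). So every y has a preimage.
So σ is surjective.
Since σ is surjective, we compute σ⁻¹(36): solve 71x + 60 ≡ 36 (mod 112), i.e. 71x ≡ 88 (mod 112).
Multiplying by 71⁻¹ = 71 gives x ≡ 71·88 = 6248 = 55·112 + 88 ≡ 88 (mod 112).
Check: σ(88) = 71·88 + 60 = 6308 = 56·112 + 36 ≡ 36 (mod 112).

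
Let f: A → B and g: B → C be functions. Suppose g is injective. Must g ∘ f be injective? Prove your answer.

not injective

No. Take A = {1, 2}, B = C = {1, 2, 3, 4, 5}, f(1) = f(2) = 1, and g = identity (injective).
Then (g ∘ f)(1) = (g ∘ f)(2) = 1 with 1 ≠ 2, so g ∘ f is not injective.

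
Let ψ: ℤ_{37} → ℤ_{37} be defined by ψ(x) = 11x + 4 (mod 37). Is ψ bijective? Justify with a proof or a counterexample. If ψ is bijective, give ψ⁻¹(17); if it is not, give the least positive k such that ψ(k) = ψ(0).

Suppose ψ(a) = ψ(b) in ℤ_{37}. Then 11a + 4 ≡ 11b + 4 (mod 37), therefore 11(a − b) ≡ 0 (mod 37).
Since gcd(11, 37) = 1, 11 is invertible modulo 37, therefore a − b ≡ 0 (mod 37), i.e. a = b.
We now compute 11⁻¹ mod 37 explicitly. Euclid's algorithm: 37 = 3·11 + 4, 11 = 2·4 + 3, 4 = 1·3 + 1; back-substituting gives 1 = 27·11 − 8·37, so 11⁻¹ ≡ 27 (mod 37).
For any y ∈ ℤ_{37}, x = 27(y − 4) mod 37 satisfies ψ(x) = 11·27(y − 4) + 4 ≡ y (since 11·27 ≡ 1 mod 37). So every y has a preimage.
Therefore ψ is bijective.
Since ψ is bijective, we find ψ⁻¹(17): we need 11x ≡ 17 − 4 ≡ 13 (mod 37). Using 11⁻¹ = 27: x ≡ 27·13 = 351 = 9·37 + 18, so x = 18.
Check: ψ(18) = 11·18 + 4 = 202 = 5·37 + 17 ≡ 17 (mod 37).

18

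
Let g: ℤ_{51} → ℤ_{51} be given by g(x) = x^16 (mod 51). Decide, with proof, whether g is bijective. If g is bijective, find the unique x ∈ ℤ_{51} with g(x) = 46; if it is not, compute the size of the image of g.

4

g(1) = 1^16 = 1.
g(2): Repeated squaring mod 51: 2^1 ≡ 2, 2^2 ≡ 2² = 4, 2^4 ≡ 4² = 16, 2^8 ≡ 16² = 256 ≡ 1, 2^16 ≡ 1² = 1. So 2^16 ≡ 1 (mod 51).
So g(1) = g(2) = 1 while 1 ≠ 2, hence g is not injective, hence not bijective.
Since g is not bijective, we determine |image(g)|. Computing x^16 mod 51 for each x (by repeated squaring, reducing mod 51 at every step), the values g(0), g(1), …, g(50) are: 0, 1, 1, 18, 1, 1, 18, 1, 1, 18, 1, 1, 18, 1, 1, 18, 1, 34, 18, 1, 1, 18, 1, 1, 18, 1, 1, 18, 1, 1, 18, 1, 1, 18, 34, 1, 18, 1, 1, 18, 1, 1, 18, 1, 1, 18, 1, 1, 18, 1, 1.
The distinct values are {0, 1, 18, 34}; there are 4 of them.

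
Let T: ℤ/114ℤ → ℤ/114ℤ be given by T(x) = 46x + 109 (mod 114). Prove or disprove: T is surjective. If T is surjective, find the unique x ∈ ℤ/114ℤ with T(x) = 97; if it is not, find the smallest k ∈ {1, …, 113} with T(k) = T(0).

Recall: surjectivity means every element of the codomain has a preimage under T.
Since gcd(46, 114) = 2, we have 46x ≡ 0 (mod 2) for all x, so T(x) ≡ 1 (mod 2).
But 0 ≢ 1 (mod 2), so 0 ∈ ℤ/114ℤ has no preimage. Hence T is not surjective.
Since T is not surjective, we find the least positive k with T(k) = T(0): this means 46k ≡ 0 (mod 114), i.e. 114 ∣ 46k. Since gcd(46, 114) = 2, dividing through by 2 this holds exactly when 57 ∣ 23k, and as gcd(23, 57) = 1, exactly when 57 ∣ k.
The smallest positive such k is 57.

57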